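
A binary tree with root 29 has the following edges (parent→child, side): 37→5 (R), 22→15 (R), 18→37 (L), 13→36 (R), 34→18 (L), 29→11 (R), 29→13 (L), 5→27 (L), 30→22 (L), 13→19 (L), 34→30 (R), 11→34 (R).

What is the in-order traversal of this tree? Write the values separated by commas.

19, 13, 36, 29, 11, 37, 27, 5, 18, 34, 22, 15, 30

In-order visits the left subtree, then the node, then the right subtree.
At 29: go left to 13.
  At 13: go left to 19.
    19 is a leaf — visit 19.
  Visit 13.
  At 13: go right to 36.
    36 is a leaf — visit 36.
Visit 29.
At 29: go right to 11.
  At 11: no left child.
  Visit 11.
  At 11: go right to 34.
    At 34: go left to 18.
      At 18: go left to 37.
        At 37: no left child.
        Visit 37.
        At 37: go right to 5.
          At 5: go left to 27.
            27 is a leaf — visit 27.
          Visit 5.
          At 5: no right child.
      Visit 18.
      At 18: no right child.
    Visit 34.
    At 34: go right to 30.
      At 30: go left to 22.
        At 22: no left child.
        Visit 22.
        At 22: go right to 15.
          15 is a leaf — visit 15.
      Visit 30.
      At 30: no right child.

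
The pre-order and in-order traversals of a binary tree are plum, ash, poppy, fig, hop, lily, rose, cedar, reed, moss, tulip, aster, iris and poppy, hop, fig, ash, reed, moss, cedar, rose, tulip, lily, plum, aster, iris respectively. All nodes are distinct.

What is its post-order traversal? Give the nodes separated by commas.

hop, fig, poppy, moss, reed, cedar, tulip, rose, lily, ash, iris, aster, plum

The first element of pre-order is the root; it splits in-order into left and right subtrees.
Root plum: left subtree has 10 nodes {poppy, hop, fig, ash, reed, moss, cedar, rose, tulip, lily}, right has 2 {aster, iris}.
  Root ash: left subtree has 3 nodes {poppy, hop, fig}, right has 6 {reed, moss, cedar, rose, tulip, lily}.
    Root poppy: left subtree has 0 nodes { }, right has 2 {hop, fig}.
      Root fig: left subtree has 1 node {hop}, right has 0 { }.
    Root lily: left subtree has 5 nodes {reed, moss, cedar, rose, tulip}, right has 0 { }.
      Root rose: left subtree has 3 nodes {reed, moss, cedar}, right has 1 {tulip}.
        Root cedar: left subtree has 2 nodes {reed, moss}, right has 0 { }.
          Root reed: left subtree has 0 nodes { }, right has 1 {moss}.
  Root aster: left subtree has 0 nodes { }, right has 1 {iris}.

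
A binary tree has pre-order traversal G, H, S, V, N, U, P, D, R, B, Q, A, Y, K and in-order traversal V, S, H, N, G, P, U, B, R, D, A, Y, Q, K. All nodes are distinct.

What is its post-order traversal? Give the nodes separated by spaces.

The first element of pre-order is the root; it splits in-order into left and right subtrees.
Root G: left subtree has 4 nodes {V, S, H, N}, right has 9 {P, U, B, R, D, A, Y, Q, K}.
  Root H: left subtree has 2 nodes {V, S}, right has 1 {N}.
    Root S: left subtree has 1 node {V}, right has 0 { }.
  Root U: left subtree has 1 node {P}, right has 7 {B, R, D, A, Y, Q, K}.
    Root D: left subtree has 2 nodes {B, R}, right has 4 {A, Y, Q, K}.
      Root R: left subtree has 1 node {B}, right has 0 { }.
      Root Q: left subtree has 2 nodes {A, Y}, right has 1 {K}.
        Root A: left subtree has 0 nodes { }, right has 1 {Y}.

V S N H P B R Y A K Q D U G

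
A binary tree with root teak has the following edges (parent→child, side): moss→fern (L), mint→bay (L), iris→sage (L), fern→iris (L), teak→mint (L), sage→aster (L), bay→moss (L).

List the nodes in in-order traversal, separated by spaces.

aster sage iris fern moss bay mint teak

In-order visits the left subtree, then the node, then the right subtree.
At teak: go left to mint.
  At mint: go left to bay.
    At bay: go left to moss.
      At moss: go left to fern.
        At fern: go left to iris.
          At iris: go left to sage.
            At sage: go left to aster.
              aster is a leaf — visit aster.
            Visit sage.
            At sage: no right child.
          Visit iris.
          At iris: no right child.
        Visit fern.
        At fern: no right child.
      Visit moss.
      At moss: no right child.
    Visit bay.
    At bay: no right child.
  Visit mint.
  At mint: no right child.
Visit teak.
At teak: no right child.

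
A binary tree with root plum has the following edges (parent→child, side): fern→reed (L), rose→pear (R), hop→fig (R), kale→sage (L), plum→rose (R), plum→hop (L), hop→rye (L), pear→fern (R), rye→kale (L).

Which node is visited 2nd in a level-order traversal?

Level-order visits nodes level by level from the root, left to right within each level.
Level 0: plum
Level 1: hop, rose
Level 2: rye, fig, pear
Level 3: kale, fern
Level 4: sage, reed
Full level-order sequence: plum, hop, rose, rye, fig, pear, kale, fern, sage, reed.

hop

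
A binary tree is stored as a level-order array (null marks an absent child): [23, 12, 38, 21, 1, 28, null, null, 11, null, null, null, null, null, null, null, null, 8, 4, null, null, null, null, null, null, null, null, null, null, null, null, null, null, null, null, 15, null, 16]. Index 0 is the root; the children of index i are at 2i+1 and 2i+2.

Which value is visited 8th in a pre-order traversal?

16

Pre-order visits the node, then its left subtree, then its right subtree.
Visit 23.
At 23: go left to 12.
  Visit 12.
  At 12: go left to 21.
    Visit 21.
    At 21: no left child.
    At 21: go right to 11.
      Visit 11.
      At 11: go left to 8.
        Visit 8.
        At 8: go left to 15.
          15 is a leaf — visit 15.
        At 8: no right child.
      At 11: go right to 4.
        Visit 4.
        At 4: go left to 16.
          16 is a leaf — visit 16.
        At 4: no right child.
  At 12: go right to 1.
    1 is a leaf — visit 1.
At 23: go right to 38.
  Visit 38.
  At 38: go left to 28.
    28 is a leaf — visit 28.
  At 38: no right child.
Full pre-order sequence: 23, 12, 21, 11, 8, 15, 4, 16, 1, 38, 28.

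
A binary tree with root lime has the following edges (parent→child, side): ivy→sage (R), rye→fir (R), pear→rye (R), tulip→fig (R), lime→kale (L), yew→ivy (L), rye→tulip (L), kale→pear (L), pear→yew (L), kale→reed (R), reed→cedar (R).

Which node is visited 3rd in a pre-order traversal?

pear

Pre-order visits the node, then its left subtree, then its right subtree.
Visit lime.
At lime: go left to kale.
  Visit kale.
  At kale: go left to pear.
    Visit pear.
    At pear: go left to yew.
      Visit yew.
      At yew: go left to ivy.
        Visit ivy.
        At ivy: no left child.
        At ivy: go right to sage.
          sage is a leaf — visit sage.
      At yew: no right child.
    At pear: go right to rye.
      Visit rye.
      At rye: go left to tulip.
        Visit tulip.
        At tulip: no left child.
        At tulip: go right to fig.
          fig is a leaf — visit fig.
      At rye: go right to fir.
        fir is a leaf — visit fir.
  At kale: go right to reed.
    Visit reed.
    At reed: no left child.
    At reed: go right to cedar.
      cedar is a leaf — visit cedar.
At lime: no right child.
Full pre-order sequence: lime, kale, pear, yew, ivy, sage, rye, tulip, fig, fir, reed, cedar.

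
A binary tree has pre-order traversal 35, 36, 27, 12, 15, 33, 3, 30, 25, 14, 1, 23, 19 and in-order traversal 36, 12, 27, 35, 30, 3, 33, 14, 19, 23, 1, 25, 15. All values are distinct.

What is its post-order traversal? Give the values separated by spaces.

12 27 36 30 3 19 23 1 14 25 33 15 35

The first element of pre-order is the root; it splits in-order into left and right subtrees.
Root 35: left subtree has 3 nodes {36, 12, 27}, right has 9 {30, 3, 33, 14, 19, 23, 1, 25, 15}.
  Root 36: left subtree has 0 nodes { }, right has 2 {12, 27}.
    Root 27: left subtree has 1 node {12}, right has 0 { }.
  Root 15: left subtree has 8 nodes {30, 3, 33, 14, 19, 23, 1, 25}, right has 0 { }.
    Root 33: left subtree has 2 nodes {30, 3}, right has 5 {14, 19, 23, 1, 25}.
      Root 3: left subtree has 1 node {30}, right has 0 { }.
      Root 25: left subtree has 4 nodes {14, 19, 23, 1}, right has 0 { }.
        Root 14: left subtree has 0 nodes { }, right has 3 {19, 23, 1}.
          Root 1: left subtree has 2 nodes {19, 23}, right has 0 { }.
            Root 23: left subtree has 1 node {19}, right has 0 { }.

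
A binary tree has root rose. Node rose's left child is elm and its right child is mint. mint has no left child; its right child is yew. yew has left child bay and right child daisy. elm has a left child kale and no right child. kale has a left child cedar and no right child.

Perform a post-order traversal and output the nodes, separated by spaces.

Post-order visits the left subtree, then the right subtree, then the node.
At rose: go left to elm.
  At elm: go left to kale.
    At kale: go left to cedar.
      cedar is a leaf — visit cedar.
    At kale: no right child.
    Visit kale.
  At elm: no right child.
  Visit elm.
At rose: go right to mint.
  At mint: no left child.
  At mint: go right to yew.
    At yew: go left to bay.
      bay is a leaf — visit bay.
    At yew: go right to daisy.
      daisy is a leaf — visit daisy.
    Visit yew.
  Visit mint.
Visit rose.

cedar kale elm bay daisy yew mint rose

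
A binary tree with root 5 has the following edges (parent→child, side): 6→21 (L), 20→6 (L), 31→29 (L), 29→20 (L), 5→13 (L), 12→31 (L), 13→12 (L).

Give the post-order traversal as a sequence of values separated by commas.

21, 6, 20, 29, 31, 12, 13, 5

Post-order visits the left subtree, then the right subtree, then the node.
At 5: go left to 13.
  At 13: go left to 12.
    At 12: go left to 31.
      At 31: go left to 29.
        At 29: go left to 20.
          At 20: go left to 6.
            At 6: go left to 21.
              21 is a leaf — visit 21.
            At 6: no right child.
            Visit 6.
          At 20: no right child.
          Visit 20.
        At 29: no right child.
        Visit 29.
      At 31: no right child.
      Visit 31.
    At 12: no right child.
    Visit 12.
  At 13: no right child.
  Visit 13.
At 5: no right child.
Visit 5.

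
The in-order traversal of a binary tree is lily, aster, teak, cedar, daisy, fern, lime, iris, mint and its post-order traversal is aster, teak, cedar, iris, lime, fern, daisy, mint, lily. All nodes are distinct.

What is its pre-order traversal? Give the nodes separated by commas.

lily, mint, daisy, cedar, teak, aster, fern, lime, iris

The last element of post-order is the root; it splits in-order into left and right subtrees.
Root lily: left subtree has 0 nodes { }, right has 8 {aster, teak, cedar, daisy, fern, lime, iris, mint}.
  Root mint: left subtree has 7 nodes {aster, teak, cedar, daisy, fern, lime, iris}, right has 0 { }.
    Root daisy: left subtree has 3 nodes {aster, teak, cedar}, right has 3 {fern, lime, iris}.
      Root cedar: left subtree has 2 nodes {aster, teak}, right has 0 { }.
        Root teak: left subtree has 1 node {aster}, right has 0 { }.
      Root fern: left subtree has 0 nodes { }, right has 2 {lime, iris}.
        Root lime: left subtree has 0 nodes { }, right has 1 {iris}.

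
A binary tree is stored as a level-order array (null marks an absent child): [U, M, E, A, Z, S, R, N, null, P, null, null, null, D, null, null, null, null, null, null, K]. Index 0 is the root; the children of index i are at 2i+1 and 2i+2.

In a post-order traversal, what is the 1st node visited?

Post-order visits the left subtree, then the right subtree, then the node.
At U: go left to M.
  At M: go left to A.
    At A: go left to N.
      N is a leaf — visit N.
    At A: no right child.
    Visit A.
  At M: go right to Z.
    At Z: go left to P.
      At P: no left child.
      At P: go right to K.
        K is a leaf — visit K.
      Visit P.
    At Z: no right child.
    Visit Z.
  Visit M.
At U: go right to E.
  At E: go left to S.
    S is a leaf — visit S.
  At E: go right to R.
    At R: go left to D.
      D is a leaf — visit D.
    At R: no right child.
    Visit R.
  Visit E.
Visit U.
Full post-order sequence: N, A, K, P, Z, M, S, D, R, E, U.

N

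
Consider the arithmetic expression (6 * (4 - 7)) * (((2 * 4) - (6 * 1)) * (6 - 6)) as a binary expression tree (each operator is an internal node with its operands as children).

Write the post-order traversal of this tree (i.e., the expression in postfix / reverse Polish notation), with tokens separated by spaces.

Post-order on an expression tree gives postfix notation: for each operator, emit left operand, right operand, then the operator.

6 4 7 - * 2 4 * 6 1 * - 6 6 - * *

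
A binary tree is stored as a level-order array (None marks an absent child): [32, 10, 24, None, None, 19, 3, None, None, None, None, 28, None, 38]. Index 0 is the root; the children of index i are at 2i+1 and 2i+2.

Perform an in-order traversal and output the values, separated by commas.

In-order visits the left subtree, then the node, then the right subtree.
At 32: go left to 10.
  10 is a leaf — visit 10.
Visit 32.
At 32: go right to 24.
  At 24: go left to 19.
    At 19: go left to 28.
      28 is a leaf — visit 28.
    Visit 19.
    At 19: no right child.
  Visit 24.
  At 24: go right to 3.
    At 3: go left to 38.
      38 is a leaf — visit 38.
    Visit 3.
    At 3: no right child.

10, 32, 28, 19, 24, 38, 3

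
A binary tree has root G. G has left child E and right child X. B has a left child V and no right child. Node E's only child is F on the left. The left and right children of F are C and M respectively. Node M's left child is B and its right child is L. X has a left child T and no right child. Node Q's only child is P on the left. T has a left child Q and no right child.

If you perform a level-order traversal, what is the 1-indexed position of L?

Level-order visits nodes level by level from the root, left to right within each level.
Level 0: G
Level 1: E, X
Level 2: F, T
Level 3: C, M, Q
Level 4: B, L, P
Level 5: V
Full level-order sequence: G, E, X, F, T, C, M, Q, B, L, P, V.

10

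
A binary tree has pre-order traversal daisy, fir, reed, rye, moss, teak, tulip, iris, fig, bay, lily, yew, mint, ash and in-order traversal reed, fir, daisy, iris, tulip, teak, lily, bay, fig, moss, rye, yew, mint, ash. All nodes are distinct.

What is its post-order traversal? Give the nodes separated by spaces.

The first element of pre-order is the root; it splits in-order into left and right subtrees.
Root daisy: left subtree has 2 nodes {reed, fir}, right has 11 {iris, tulip, teak, lily, bay, fig, moss, rye, yew, mint, ash}.
  Root fir: left subtree has 1 node {reed}, right has 0 { }.
  Root rye: left subtree has 7 nodes {iris, tulip, teak, lily, bay, fig, moss}, right has 3 {yew, mint, ash}.
    Root moss: left subtree has 6 nodes {iris, tulip, teak, lily, bay, fig}, right has 0 { }.
      Root teak: left subtree has 2 nodes {iris, tulip}, right has 3 {lily, bay, fig}.
        Root tulip: left subtree has 1 node {iris}, right has 0 { }.
        Root fig: left subtree has 2 nodes {lily, bay}, right has 0 { }.
          Root bay: left subtree has 1 node {lily}, right has 0 { }.
    Root yew: left subtree has 0 nodes { }, right has 2 {mint, ash}.
      Root mint: left subtree has 0 nodes { }, right has 1 {ash}.

reed fir iris tulip lily bay fig teak moss ash mint yew rye daisy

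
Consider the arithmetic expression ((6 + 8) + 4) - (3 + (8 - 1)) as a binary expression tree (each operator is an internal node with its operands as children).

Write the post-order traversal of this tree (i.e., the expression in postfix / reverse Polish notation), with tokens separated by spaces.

6 8 + 4 + 3 8 1 - + -

Post-order on an expression tree gives postfix notation: for each operator, emit left operand, right operand, then the operator.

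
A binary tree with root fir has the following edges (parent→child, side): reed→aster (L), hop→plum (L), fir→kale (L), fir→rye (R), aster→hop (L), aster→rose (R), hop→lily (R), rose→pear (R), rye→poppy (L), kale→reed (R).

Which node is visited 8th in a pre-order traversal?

Pre-order visits the node, then its left subtree, then its right subtree.
Visit fir.
At fir: go left to kale.
  Visit kale.
  At kale: no left child.
  At kale: go right to reed.
    Visit reed.
    At reed: go left to aster.
      Visit aster.
      At aster: go left to hop.
        Visit hop.
        At hop: go left to plum.
          plum is a leaf — visit plum.
        At hop: go right to lily.
          lily is a leaf — visit lily.
      At aster: go right to rose.
        Visit rose.
        At rose: no left child.
        At rose: go right to pear.
          pear is a leaf — visit pear.
    At reed: no right child.
At fir: go right to rye.
  Visit rye.
  At rye: go left to poppy.
    poppy is a leaf — visit poppy.
  At rye: no right child.
Full pre-order sequence: fir, kale, reed, aster, hop, plum, lily, rose, pear, rye, poppy.

rose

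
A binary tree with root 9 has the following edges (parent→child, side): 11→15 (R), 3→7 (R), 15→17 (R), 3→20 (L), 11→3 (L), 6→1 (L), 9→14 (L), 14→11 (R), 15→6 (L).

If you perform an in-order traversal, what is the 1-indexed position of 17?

In-order visits the left subtree, then the node, then the right subtree.
At 9: go left to 14.
  At 14: no left child.
  Visit 14.
  At 14: go right to 11.
    At 11: go left to 3.
      At 3: go left to 20.
        20 is a leaf — visit 20.
      Visit 3.
      At 3: go right to 7.
        7 is a leaf — visit 7.
    Visit 11.
    At 11: go right to 15.
      At 15: go left to 6.
        At 6: go left to 1.
          1 is a leaf — visit 1.
        Visit 6.
        At 6: no right child.
      Visit 15.
      At 15: go right to 17.
        17 is a leaf — visit 17.
Visit 9.
At 9: no right child.
Full in-order sequence: 14, 20, 3, 7, 11, 1, 6, 15, 17, 9.

9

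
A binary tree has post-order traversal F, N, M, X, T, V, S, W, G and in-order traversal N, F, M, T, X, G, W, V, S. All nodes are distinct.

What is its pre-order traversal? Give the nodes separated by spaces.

G T M N F X W S V

The last element of post-order is the root; it splits in-order into left and right subtrees.
Root G: left subtree has 5 nodes {N, F, M, T, X}, right has 3 {W, V, S}.
  Root T: left subtree has 3 nodes {N, F, M}, right has 1 {X}.
    Root M: left subtree has 2 nodes {N, F}, right has 0 { }.
      Root N: left subtree has 0 nodes { }, right has 1 {F}.
  Root W: left subtree has 0 nodes { }, right has 2 {V, S}.
    Root S: left subtree has 1 node {V}, right has 0 { }.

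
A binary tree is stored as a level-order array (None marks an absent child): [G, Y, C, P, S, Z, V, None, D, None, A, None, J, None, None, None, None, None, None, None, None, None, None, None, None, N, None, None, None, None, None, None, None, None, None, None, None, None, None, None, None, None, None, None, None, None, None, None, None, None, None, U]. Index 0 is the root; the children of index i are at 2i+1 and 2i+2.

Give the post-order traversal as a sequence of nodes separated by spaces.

D P A S Y U N J Z V C G

Post-order visits the left subtree, then the right subtree, then the node.
At G: go left to Y.
  At Y: go left to P.
    At P: no left child.
    At P: go right to D.
      D is a leaf — visit D.
    Visit P.
  At Y: go right to S.
    At S: no left child.
    At S: go right to A.
      A is a leaf — visit A.
    Visit S.
  Visit Y.
At G: go right to C.
  At C: go left to Z.
    At Z: no left child.
    At Z: go right to J.
      At J: go left to N.
        At N: go left to U.
          U is a leaf — visit U.
        At N: no right child.
        Visit N.
      At J: no right child.
      Visit J.
    Visit Z.
  At C: go right to V.
    V is a leaf — visit V.
  Visit C.
Visit G.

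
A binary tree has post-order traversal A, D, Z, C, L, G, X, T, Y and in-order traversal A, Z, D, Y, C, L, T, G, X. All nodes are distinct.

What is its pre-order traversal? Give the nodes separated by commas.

Y, Z, A, D, T, L, C, X, G

The last element of post-order is the root; it splits in-order into left and right subtrees.
Root Y: left subtree has 3 nodes {A, Z, D}, right has 5 {C, L, T, G, X}.
  Root Z: left subtree has 1 node {A}, right has 1 {D}.
  Root T: left subtree has 2 nodes {C, L}, right has 2 {G, X}.
    Root L: left subtree has 1 node {C}, right has 0 { }.
    Root X: left subtree has 1 node {G}, right has 0 { }.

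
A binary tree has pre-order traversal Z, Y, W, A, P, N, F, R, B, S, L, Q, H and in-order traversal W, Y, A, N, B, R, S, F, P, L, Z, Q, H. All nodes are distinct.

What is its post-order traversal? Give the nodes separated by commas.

The first element of pre-order is the root; it splits in-order into left and right subtrees.
Root Z: left subtree has 10 nodes {W, Y, A, N, B, R, S, F, P, L}, right has 2 {Q, H}.
  Root Y: left subtree has 1 node {W}, right has 8 {A, N, B, R, S, F, P, L}.
    Root A: left subtree has 0 nodes { }, right has 7 {N, B, R, S, F, P, L}.
      Root P: left subtree has 5 nodes {N, B, R, S, F}, right has 1 {L}.
        Root N: left subtree has 0 nodes { }, right has 4 {B, R, S, F}.
          Root F: left subtree has 3 nodes {B, R, S}, right has 0 { }.
            Root R: left subtree has 1 node {B}, right has 1 {S}.
  Root Q: left subtree has 0 nodes { }, right has 1 {H}.

W, B, S, R, F, N, L, P, A, Y, H, Q, Z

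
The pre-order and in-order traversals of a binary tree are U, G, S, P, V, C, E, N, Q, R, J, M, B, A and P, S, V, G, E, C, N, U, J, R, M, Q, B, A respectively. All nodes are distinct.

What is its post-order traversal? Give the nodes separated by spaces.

P V S E N C G J M R A B Q U

The first element of pre-order is the root; it splits in-order into left and right subtrees.
Root U: left subtree has 7 nodes {P, S, V, G, E, C, N}, right has 6 {J, R, M, Q, B, A}.
  Root G: left subtree has 3 nodes {P, S, V}, right has 3 {E, C, N}.
    Root S: left subtree has 1 node {P}, right has 1 {V}.
    Root C: left subtree has 1 node {E}, right has 1 {N}.
  Root Q: left subtree has 3 nodes {J, R, M}, right has 2 {B, A}.
    Root R: left subtree has 1 node {J}, right has 1 {M}.
    Root B: left subtree has 0 nodes { }, right has 1 {A}.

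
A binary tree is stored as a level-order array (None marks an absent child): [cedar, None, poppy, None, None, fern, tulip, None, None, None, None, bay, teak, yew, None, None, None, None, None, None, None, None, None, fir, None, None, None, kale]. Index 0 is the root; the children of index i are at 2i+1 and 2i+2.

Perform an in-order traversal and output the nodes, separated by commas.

cedar, fir, bay, fern, teak, poppy, kale, yew, tulip

In-order visits the left subtree, then the node, then the right subtree.
At cedar: no left child.
Visit cedar.
At cedar: go right to poppy.
  At poppy: go left to fern.
    At fern: go left to bay.
      At bay: go left to fir.
        fir is a leaf — visit fir.
      Visit bay.
      At bay: no right child.
    Visit fern.
    At fern: go right to teak.
      teak is a leaf — visit teak.
  Visit poppy.
  At poppy: go right to tulip.
    At tulip: go left to yew.
      At yew: go left to kale.
        kale is a leaf — visit kale.
      Visit yew.
      At yew: no right child.
    Visit tulip.
    At tulip: no right child.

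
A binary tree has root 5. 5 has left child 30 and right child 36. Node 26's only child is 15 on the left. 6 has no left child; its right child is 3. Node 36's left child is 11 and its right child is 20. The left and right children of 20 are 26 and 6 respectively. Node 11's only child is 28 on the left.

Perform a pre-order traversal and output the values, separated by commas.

Pre-order visits the node, then its left subtree, then its right subtree.
Visit 5.
At 5: go left to 30.
  30 is a leaf — visit 30.
At 5: go right to 36.
  Visit 36.
  At 36: go left to 11.
    Visit 11.
    At 11: go left to 28.
      28 is a leaf — visit 28.
    At 11: no right child.
  At 36: go right to 20.
    Visit 20.
    At 20: go left to 26.
      Visit 26.
      At 26: go left to 15.
        15 is a leaf — visit 15.
      At 26: no right child.
    At 20: go right to 6.
      Visit 6.
      At 6: no left child.
      At 6: go right to 3.
        3 is a leaf — visit 3.

5, 30, 36, 11, 28, 20, 26, 15, 6, 3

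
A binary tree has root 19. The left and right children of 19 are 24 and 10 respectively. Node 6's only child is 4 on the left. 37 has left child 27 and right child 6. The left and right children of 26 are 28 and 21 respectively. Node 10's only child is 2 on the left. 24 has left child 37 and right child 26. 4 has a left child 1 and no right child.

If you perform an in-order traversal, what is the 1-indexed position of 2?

11

In-order visits the left subtree, then the node, then the right subtree.
At 19: go left to 24.
  At 24: go left to 37.
    At 37: go left to 27.
      27 is a leaf — visit 27.
    Visit 37.
    At 37: go right to 6.
      At 6: go left to 4.
        At 4: go left to 1.
          1 is a leaf — visit 1.
        Visit 4.
        At 4: no right child.
      Visit 6.
      At 6: no right child.
  Visit 24.
  At 24: go right to 26.
    At 26: go left to 28.
      28 is a leaf — visit 28.
    Visit 26.
    At 26: go right to 21.
      21 is a leaf — visit 21.
Visit 19.
At 19: go right to 10.
  At 10: go left to 2.
    2 is a leaf — visit 2.
  Visit 10.
  At 10: no right child.
Full in-order sequence: 27, 37, 1, 4, 6, 24, 28, 26, 21, 19, 2, 10.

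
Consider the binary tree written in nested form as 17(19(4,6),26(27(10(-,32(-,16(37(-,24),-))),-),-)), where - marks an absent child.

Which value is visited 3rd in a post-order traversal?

Post-order visits the left subtree, then the right subtree, then the node.
At 17: go left to 19.
  At 19: go left to 4.
    4 is a leaf — visit 4.
  At 19: go right to 6.
    6 is a leaf — visit 6.
  Visit 19.
At 17: go right to 26.
  At 26: go left to 27.
    At 27: go left to 10.
      At 10: no left child.
      At 10: go right to 32.
        At 32: no left child.
        At 32: go right to 16.
          At 16: go left to 37.
            At 37: no left child.
            At 37: go right to 24.
              24 is a leaf — visit 24.
            Visit 37.
          At 16: no right child.
          Visit 16.
        Visit 32.
      Visit 10.
    At 27: no right child.
    Visit 27.
  At 26: no right child.
  Visit 26.
Visit 17.
Full post-order sequence: 4, 6, 19, 24, 37, 16, 32, 10, 27, 26, 17.

19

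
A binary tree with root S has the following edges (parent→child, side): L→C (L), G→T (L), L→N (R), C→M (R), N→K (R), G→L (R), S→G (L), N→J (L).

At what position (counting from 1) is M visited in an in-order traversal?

4

In-order visits the left subtree, then the node, then the right subtree.
At S: go left to G.
  At G: go left to T.
    T is a leaf — visit T.
  Visit G.
  At G: go right to L.
    At L: go left to C.
      At C: no left child.
      Visit C.
      At C: go right to M.
        M is a leaf — visit M.
    Visit L.
    At L: go right to N.
      At N: go left to J.
        J is a leaf — visit J.
      Visit N.
      At N: go right to K.
        K is a leaf — visit K.
Visit S.
At S: no right child.
Full in-order sequence: T, G, C, M, L, J, N, K, S.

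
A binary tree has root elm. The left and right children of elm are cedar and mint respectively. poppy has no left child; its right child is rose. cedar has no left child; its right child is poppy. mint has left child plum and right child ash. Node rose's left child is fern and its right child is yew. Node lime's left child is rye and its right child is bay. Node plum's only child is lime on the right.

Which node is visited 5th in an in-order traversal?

In-order visits the left subtree, then the node, then the right subtree.
At elm: go left to cedar.
  At cedar: no left child.
  Visit cedar.
  At cedar: go right to poppy.
    At poppy: no left child.
    Visit poppy.
    At poppy: go right to rose.
      At rose: go left to fern.
        fern is a leaf — visit fern.
      Visit rose.
      At rose: go right to yew.
        yew is a leaf — visit yew.
Visit elm.
At elm: go right to mint.
  At mint: go left to plum.
    At plum: no left child.
    Visit plum.
    At plum: go right to lime.
      At lime: go left to rye.
        rye is a leaf — visit rye.
      Visit lime.
      At lime: go right to bay.
        bay is a leaf — visit bay.
  Visit mint.
  At mint: go right to ash.
    ash is a leaf — visit ash.
Full in-order sequence: cedar, poppy, fern, rose, yew, elm, plum, rye, lime, bay, mint, ash.

yew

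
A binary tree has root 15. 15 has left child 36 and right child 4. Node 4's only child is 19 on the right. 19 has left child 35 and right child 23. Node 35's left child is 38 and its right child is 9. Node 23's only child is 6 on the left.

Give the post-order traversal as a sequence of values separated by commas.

Post-order visits the left subtree, then the right subtree, then the node.
At 15: go left to 36.
  36 is a leaf — visit 36.
At 15: go right to 4.
  At 4: no left child.
  At 4: go right to 19.
    At 19: go left to 35.
      At 35: go left to 38.
        38 is a leaf — visit 38.
      At 35: go right to 9.
        9 is a leaf — visit 9.
      Visit 35.
    At 19: go right to 23.
      At 23: go left to 6.
        6 is a leaf — visit 6.
      At 23: no right child.
      Visit 23.
    Visit 19.
  Visit 4.
Visit 15.

36, 38, 9, 35, 6, 23, 19, 4, 15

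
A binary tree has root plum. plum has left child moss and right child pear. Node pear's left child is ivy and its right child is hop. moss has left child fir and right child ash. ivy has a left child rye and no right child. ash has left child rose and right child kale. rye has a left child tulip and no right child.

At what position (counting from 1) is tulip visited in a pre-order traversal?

Pre-order visits the node, then its left subtree, then its right subtree.
Visit plum.
At plum: go left to moss.
  Visit moss.
  At moss: go left to fir.
    fir is a leaf — visit fir.
  At moss: go right to ash.
    Visit ash.
    At ash: go left to rose.
      rose is a leaf — visit rose.
    At ash: go right to kale.
      kale is a leaf — visit kale.
At plum: go right to pear.
  Visit pear.
  At pear: go left to ivy.
    Visit ivy.
    At ivy: go left to rye.
      Visit rye.
      At rye: go left to tulip.
        tulip is a leaf — visit tulip.
      At rye: no right child.
    At ivy: no right child.
  At pear: go right to hop.
    hop is a leaf — visit hop.
Full pre-order sequence: plum, moss, fir, ash, rose, kale, pear, ivy, rye, tulip, hop.

10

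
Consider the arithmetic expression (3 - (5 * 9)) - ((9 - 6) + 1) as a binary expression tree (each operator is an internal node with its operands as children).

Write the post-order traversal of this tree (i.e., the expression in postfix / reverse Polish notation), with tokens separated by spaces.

Post-order on an expression tree gives postfix notation: for each operator, emit left operand, right operand, then the operator.

3 5 9 * - 9 6 - 1 + -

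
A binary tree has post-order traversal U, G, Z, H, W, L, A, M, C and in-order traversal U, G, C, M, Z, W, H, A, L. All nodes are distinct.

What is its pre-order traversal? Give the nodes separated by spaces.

C G U M A W Z H L

The last element of post-order is the root; it splits in-order into left and right subtrees.
Root C: left subtree has 2 nodes {U, G}, right has 6 {M, Z, W, H, A, L}.
  Root G: left subtree has 1 node {U}, right has 0 { }.
  Root M: left subtree has 0 nodes { }, right has 5 {Z, W, H, A, L}.
    Root A: left subtree has 3 nodes {Z, W, H}, right has 1 {L}.
      Root W: left subtree has 1 node {Z}, right has 1 {H}.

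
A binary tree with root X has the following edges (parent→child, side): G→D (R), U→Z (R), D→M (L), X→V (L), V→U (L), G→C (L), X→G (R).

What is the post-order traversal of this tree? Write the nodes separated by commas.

Z, U, V, C, M, D, G, X

Post-order visits the left subtree, then the right subtree, then the node.
At X: go left to V.
  At V: go left to U.
    At U: no left child.
    At U: go right to Z.
      Z is a leaf — visit Z.
    Visit U.
  At V: no right child.
  Visit V.
At X: go right to G.
  At G: go left to C.
    C is a leaf — visit C.
  At G: go right to D.
    At D: go left to M.
      M is a leaf — visit M.
    At D: no right child.
    Visit D.
  Visit G.
Visit X.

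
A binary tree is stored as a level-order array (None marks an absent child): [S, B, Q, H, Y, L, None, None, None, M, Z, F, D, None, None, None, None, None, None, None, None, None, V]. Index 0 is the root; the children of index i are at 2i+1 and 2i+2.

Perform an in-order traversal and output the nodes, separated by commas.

In-order visits the left subtree, then the node, then the right subtree.
At S: go left to B.
  At B: go left to H.
    H is a leaf — visit H.
  Visit B.
  At B: go right to Y.
    At Y: go left to M.
      M is a leaf — visit M.
    Visit Y.
    At Y: go right to Z.
      At Z: no left child.
      Visit Z.
      At Z: go right to V.
        V is a leaf — visit V.
Visit S.
At S: go right to Q.
  At Q: go left to L.
    At L: go left to F.
      F is a leaf — visit F.
    Visit L.
    At L: go right to D.
      D is a leaf — visit D.
  Visit Q.
  At Q: no right child.

H, B, M, Y, Z, V, S, F, L, D, Q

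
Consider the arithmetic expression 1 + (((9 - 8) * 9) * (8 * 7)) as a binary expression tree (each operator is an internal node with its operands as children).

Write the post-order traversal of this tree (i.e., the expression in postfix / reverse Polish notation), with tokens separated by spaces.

Post-order on an expression tree gives postfix notation: for each operator, emit left operand, right operand, then the operator.

1 9 8 - 9 * 8 7 * * +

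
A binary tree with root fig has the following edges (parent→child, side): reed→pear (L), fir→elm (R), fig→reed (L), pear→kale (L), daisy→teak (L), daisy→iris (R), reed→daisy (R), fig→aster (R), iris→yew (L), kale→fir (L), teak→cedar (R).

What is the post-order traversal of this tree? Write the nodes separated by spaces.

Post-order visits the left subtree, then the right subtree, then the node.
At fig: go left to reed.
  At reed: go left to pear.
    At pear: go left to kale.
      At kale: go left to fir.
        At fir: no left child.
        At fir: go right to elm.
          elm is a leaf — visit elm.
        Visit fir.
      At kale: no right child.
      Visit kale.
    At pear: no right child.
    Visit pear.
  At reed: go right to daisy.
    At daisy: go left to teak.
      At teak: no left child.
      At teak: go right to cedar.
        cedar is a leaf — visit cedar.
      Visit teak.
    At daisy: go right to iris.
      At iris: go left to yew.
        yew is a leaf — visit yew.
      At iris: no right child.
      Visit iris.
    Visit daisy.
  Visit reed.
At fig: go right to aster.
  aster is a leaf — visit aster.
Visit fig.

elm fir kale pear cedar teak yew iris daisy reed aster fig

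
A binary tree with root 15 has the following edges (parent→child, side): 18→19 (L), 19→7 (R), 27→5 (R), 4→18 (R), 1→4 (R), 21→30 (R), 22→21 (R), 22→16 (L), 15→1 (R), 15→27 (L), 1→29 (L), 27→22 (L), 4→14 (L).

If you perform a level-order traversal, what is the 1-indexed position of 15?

1

Level-order visits nodes level by level from the root, left to right within each level.
Level 0: 15
Level 1: 27, 1
Level 2: 22, 5, 29, 4
Level 3: 16, 21, 14, 18
Level 4: 30, 19
Level 5: 7
Full level-order sequence: 15, 27, 1, 22, 5, 29, 4, 16, 21, 14, 18, 30, 19, 7.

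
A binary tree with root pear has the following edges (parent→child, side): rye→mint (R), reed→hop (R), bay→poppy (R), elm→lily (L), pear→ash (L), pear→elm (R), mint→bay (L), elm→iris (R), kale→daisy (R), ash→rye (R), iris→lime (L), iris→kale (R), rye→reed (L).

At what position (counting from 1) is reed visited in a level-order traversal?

Level-order visits nodes level by level from the root, left to right within each level.
Level 0: pear
Level 1: ash, elm
Level 2: rye, lily, iris
Level 3: reed, mint, lime, kale
Level 4: hop, bay, daisy
Level 5: poppy
Full level-order sequence: pear, ash, elm, rye, lily, iris, reed, mint, lime, kale, hop, bay, daisy, poppy.

7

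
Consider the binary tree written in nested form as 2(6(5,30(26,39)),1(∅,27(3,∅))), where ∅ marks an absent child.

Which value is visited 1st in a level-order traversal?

Level-order visits nodes level by level from the root, left to right within each level.
Level 0: 2
Level 1: 6, 1
Level 2: 5, 30, 27
Level 3: 26, 39, 3
Full level-order sequence: 2, 6, 1, 5, 30, 27, 26, 39, 3.

2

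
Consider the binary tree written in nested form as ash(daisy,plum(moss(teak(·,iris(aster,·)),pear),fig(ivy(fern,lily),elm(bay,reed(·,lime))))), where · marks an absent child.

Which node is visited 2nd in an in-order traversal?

ash

In-order visits the left subtree, then the node, then the right subtree.
At ash: go left to daisy.
  daisy is a leaf — visit daisy.
Visit ash.
At ash: go right to plum.
  At plum: go left to moss.
    At moss: go left to teak.
      At teak: no left child.
      Visit teak.
      At teak: go right to iris.
        At iris: go left to aster.
          aster is a leaf — visit aster.
        Visit iris.
        At iris: no right child.
    Visit moss.
    At moss: go right to pear.
      pear is a leaf — visit pear.
  Visit plum.
  At plum: go right to fig.
    At fig: go left to ivy.
      At ivy: go left to fern.
        fern is a leaf — visit fern.
      Visit ivy.
      At ivy: go right to lily.
        lily is a leaf — visit lily.
    Visit fig.
    At fig: go right to elm.
      At elm: go left to bay.
        bay is a leaf — visit bay.
      Visit elm.
      At elm: go right to reed.
        At reed: no left child.
        Visit reed.
        At reed: go right to lime.
          lime is a leaf — visit lime.
Full in-order sequence: daisy, ash, teak, aster, iris, moss, pear, plum, fern, ivy, lily, fig, bay, elm, reed, lime.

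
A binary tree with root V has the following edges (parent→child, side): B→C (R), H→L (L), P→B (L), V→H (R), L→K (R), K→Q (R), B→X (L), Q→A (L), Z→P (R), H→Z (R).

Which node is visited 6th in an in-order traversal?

H

In-order visits the left subtree, then the node, then the right subtree.
At V: no left child.
Visit V.
At V: go right to H.
  At H: go left to L.
    At L: no left child.
    Visit L.
    At L: go right to K.
      At K: no left child.
      Visit K.
      At K: go right to Q.
        At Q: go left to A.
          A is a leaf — visit A.
        Visit Q.
        At Q: no right child.
  Visit H.
  At H: go right to Z.
    At Z: no left child.
    Visit Z.
    At Z: go right to P.
      At P: go left to B.
        At B: go left to X.
          X is a leaf — visit X.
        Visit B.
        At B: go right to C.
          C is a leaf — visit C.
      Visit P.
      At P: no right child.
Full in-order sequence: V, L, K, A, Q, H, Z, X, B, C, P.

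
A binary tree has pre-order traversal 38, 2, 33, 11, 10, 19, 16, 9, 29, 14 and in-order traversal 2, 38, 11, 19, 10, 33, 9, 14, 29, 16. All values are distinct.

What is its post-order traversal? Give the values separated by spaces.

2 19 10 11 14 29 9 16 33 38

The first element of pre-order is the root; it splits in-order into left and right subtrees.
Root 38: left subtree has 1 node {2}, right has 8 {11, 19, 10, 33, 9, 14, 29, 16}.
  Root 33: left subtree has 3 nodes {11, 19, 10}, right has 4 {9, 14, 29, 16}.
    Root 11: left subtree has 0 nodes { }, right has 2 {19, 10}.
      Root 10: left subtree has 1 node {19}, right has 0 { }.
    Root 16: left subtree has 3 nodes {9, 14, 29}, right has 0 { }.
      Root 9: left subtree has 0 nodes { }, right has 2 {14, 29}.
        Root 29: left subtree has 1 node {14}, right has 0 { }.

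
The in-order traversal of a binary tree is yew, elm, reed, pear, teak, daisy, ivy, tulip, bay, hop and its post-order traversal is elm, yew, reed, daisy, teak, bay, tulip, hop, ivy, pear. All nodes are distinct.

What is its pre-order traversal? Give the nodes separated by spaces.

pear reed yew elm ivy teak daisy hop tulip bay

The last element of post-order is the root; it splits in-order into left and right subtrees.
Root pear: left subtree has 3 nodes {yew, elm, reed}, right has 6 {teak, daisy, ivy, tulip, bay, hop}.
  Root reed: left subtree has 2 nodes {yew, elm}, right has 0 { }.
    Root yew: left subtree has 0 nodes { }, right has 1 {elm}.
  Root ivy: left subtree has 2 nodes {teak, daisy}, right has 3 {tulip, bay, hop}.
    Root teak: left subtree has 0 nodes { }, right has 1 {daisy}.
    Root hop: left subtree has 2 nodes {tulip, bay}, right has 0 { }.
      Root tulip: left subtree has 0 nodes { }, right has 1 {bay}.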